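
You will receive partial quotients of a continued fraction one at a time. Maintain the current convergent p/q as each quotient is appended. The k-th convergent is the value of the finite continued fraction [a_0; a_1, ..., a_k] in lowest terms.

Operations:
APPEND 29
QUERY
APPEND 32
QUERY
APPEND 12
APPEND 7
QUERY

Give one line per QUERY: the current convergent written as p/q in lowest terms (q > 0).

29/1
929/32
79168/2727

APPEND 29: p_0 = 29·1 + 0 = 29, q_0 = 29·0 + 1 = 1 → 29/1
APPEND 32: p_1 = 32·29 + 1 = 929, q_1 = 32·1 + 0 = 32 → 929/32
APPEND 12: p_2 = 12·929 + 29 = 11177, q_2 = 12·32 + 1 = 385 → 11177/385
APPEND 7: p_3 = 7·11177 + 929 = 79168, q_3 = 7·385 + 32 = 2727 → 79168/2727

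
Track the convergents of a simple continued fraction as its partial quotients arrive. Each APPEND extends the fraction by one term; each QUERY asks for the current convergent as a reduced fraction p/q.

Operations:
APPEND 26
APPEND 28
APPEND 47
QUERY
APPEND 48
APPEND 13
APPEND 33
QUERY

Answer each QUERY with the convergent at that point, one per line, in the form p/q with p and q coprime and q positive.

34289/1317
709169967/27238381

APPEND 26: p_0 = 26·1 + 0 = 26, q_0 = 26·0 + 1 = 1 → 26/1
APPEND 28: p_1 = 28·26 + 1 = 729, q_1 = 28·1 + 0 = 28 → 729/28
APPEND 47: p_2 = 47·729 + 26 = 34289, q_2 = 47·28 + 1 = 1317 → 34289/1317
APPEND 48: p_3 = 48·34289 + 729 = 1646601, q_3 = 48·1317 + 28 = 63244 → 1646601/63244
APPEND 13: p_4 = 13·1646601 + 34289 = 21440102, q_4 = 13·63244 + 1317 = 823489 → 21440102/823489
APPEND 33: p_5 = 33·21440102 + 1646601 = 709169967, q_5 = 33·823489 + 63244 = 27238381 → 709169967/27238381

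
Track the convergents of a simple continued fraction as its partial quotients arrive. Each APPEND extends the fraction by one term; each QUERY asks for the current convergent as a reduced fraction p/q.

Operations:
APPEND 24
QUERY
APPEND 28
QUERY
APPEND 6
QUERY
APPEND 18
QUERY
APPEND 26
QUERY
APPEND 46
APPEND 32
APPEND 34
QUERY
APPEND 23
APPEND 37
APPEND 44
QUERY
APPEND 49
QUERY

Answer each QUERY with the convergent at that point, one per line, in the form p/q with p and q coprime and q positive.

24/1
673/28
4062/169
73789/3070
1922576/79989
96455245949/4013031822
3622749831061723/150724931673315
177597026461253727/7388945118220148

APPEND 24: p_0 = 24·1 + 0 = 24, q_0 = 24·0 + 1 = 1 → 24/1
APPEND 28: p_1 = 28·24 + 1 = 673, q_1 = 28·1 + 0 = 28 → 673/28
APPEND 6: p_2 = 6·673 + 24 = 4062, q_2 = 6·28 + 1 = 169 → 4062/169
APPEND 18: p_3 = 18·4062 + 673 = 73789, q_3 = 18·169 + 28 = 3070 → 73789/3070
APPEND 26: p_4 = 26·73789 + 4062 = 1922576, q_4 = 26·3070 + 169 = 79989 → 1922576/79989
APPEND 46: p_5 = 46·1922576 + 73789 = 88512285, q_5 = 46·79989 + 3070 = 3682564 → 88512285/3682564
APPEND 32: p_6 = 32·88512285 + 1922576 = 2834315696, q_6 = 32·3682564 + 79989 = 117922037 → 2834315696/117922037
APPEND 34: p_7 = 34·2834315696 + 88512285 = 96455245949, q_7 = 34·117922037 + 3682564 = 4013031822 → 96455245949/4013031822
APPEND 23: p_8 = 23·96455245949 + 2834315696 = 2221304972523, q_8 = 23·4013031822 + 117922037 = 92417653943 → 2221304972523/92417653943
APPEND 37: p_9 = 37·2221304972523 + 96455245949 = 82284739229300, q_9 = 37·92417653943 + 4013031822 = 3423466227713 → 82284739229300/3423466227713
APPEND 44: p_10 = 44·82284739229300 + 2221304972523 = 3622749831061723, q_10 = 44·3423466227713 + 92417653943 = 150724931673315 → 3622749831061723/150724931673315
APPEND 49: p_11 = 49·3622749831061723 + 82284739229300 = 177597026461253727, q_11 = 49·150724931673315 + 3423466227713 = 7388945118220148 → 177597026461253727/7388945118220148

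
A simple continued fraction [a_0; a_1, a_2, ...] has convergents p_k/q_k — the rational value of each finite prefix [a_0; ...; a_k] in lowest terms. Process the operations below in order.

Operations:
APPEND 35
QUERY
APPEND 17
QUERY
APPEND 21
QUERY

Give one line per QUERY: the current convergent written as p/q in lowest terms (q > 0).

35/1
596/17
12551/358

APPEND 35: p_0 = 35·1 + 0 = 35, q_0 = 35·0 + 1 = 1 → 35/1
APPEND 17: p_1 = 17·35 + 1 = 596, q_1 = 17·1 + 0 = 17 → 596/17
APPEND 21: p_2 = 21·596 + 35 = 12551, q_2 = 21·17 + 1 = 358 → 12551/358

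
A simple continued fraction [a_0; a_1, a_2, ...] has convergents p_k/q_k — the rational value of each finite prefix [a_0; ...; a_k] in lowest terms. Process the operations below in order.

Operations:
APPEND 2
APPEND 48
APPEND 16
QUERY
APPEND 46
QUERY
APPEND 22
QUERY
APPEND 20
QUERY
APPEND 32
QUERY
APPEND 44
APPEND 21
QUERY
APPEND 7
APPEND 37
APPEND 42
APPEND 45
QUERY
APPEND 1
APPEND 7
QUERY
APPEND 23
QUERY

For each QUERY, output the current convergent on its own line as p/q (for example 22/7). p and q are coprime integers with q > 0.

1554/769
71581/35422
1576336/780053
31598301/15636482
1012721968/501147477
937431384721/463889782347
464314736137002691/229767069246570965
3786706455288806402/1873859209310248353
87568875860092804919/43333632119859094603

APPEND 2: p_0 = 2·1 + 0 = 2, q_0 = 2·0 + 1 = 1 → 2/1
APPEND 48: p_1 = 48·2 + 1 = 97, q_1 = 48·1 + 0 = 48 → 97/48
APPEND 16: p_2 = 16·97 + 2 = 1554, q_2 = 16·48 + 1 = 769 → 1554/769
APPEND 46: p_3 = 46·1554 + 97 = 71581, q_3 = 46·769 + 48 = 35422 → 71581/35422
APPEND 22: p_4 = 22·71581 + 1554 = 1576336, q_4 = 22·35422 + 769 = 780053 → 1576336/780053
APPEND 20: p_5 = 20·1576336 + 71581 = 31598301, q_5 = 20·780053 + 35422 = 15636482 → 31598301/15636482
APPEND 32: p_6 = 32·31598301 + 1576336 = 1012721968, q_6 = 32·15636482 + 780053 = 501147477 → 1012721968/501147477
APPEND 44: p_7 = 44·1012721968 + 31598301 = 44591364893, q_7 = 44·501147477 + 15636482 = 22066125470 → 44591364893/22066125470
APPEND 21: p_8 = 21·44591364893 + 1012721968 = 937431384721, q_8 = 21·22066125470 + 501147477 = 463889782347 → 937431384721/463889782347
APPEND 7: p_9 = 7·937431384721 + 44591364893 = 6606611057940, q_9 = 7·463889782347 + 22066125470 = 3269294601899 → 6606611057940/3269294601899
APPEND 37: p_10 = 37·6606611057940 + 937431384721 = 245382040528501, q_10 = 37·3269294601899 + 463889782347 = 121427790052610 → 245382040528501/121427790052610
APPEND 42: p_11 = 42·245382040528501 + 6606611057940 = 10312652313254982, q_11 = 42·121427790052610 + 3269294601899 = 5103236476811519 → 10312652313254982/5103236476811519
APPEND 45: p_12 = 45·10312652313254982 + 245382040528501 = 464314736137002691, q_12 = 45·5103236476811519 + 121427790052610 = 229767069246570965 → 464314736137002691/229767069246570965
APPEND 1: p_13 = 1·464314736137002691 + 10312652313254982 = 474627388450257673, q_13 = 1·229767069246570965 + 5103236476811519 = 234870305723382484 → 474627388450257673/234870305723382484
APPEND 7: p_14 = 7·474627388450257673 + 464314736137002691 = 3786706455288806402, q_14 = 7·234870305723382484 + 229767069246570965 = 1873859209310248353 → 3786706455288806402/1873859209310248353
APPEND 23: p_15 = 23·3786706455288806402 + 474627388450257673 = 87568875860092804919, q_15 = 23·1873859209310248353 + 234870305723382484 = 43333632119859094603 → 87568875860092804919/43333632119859094603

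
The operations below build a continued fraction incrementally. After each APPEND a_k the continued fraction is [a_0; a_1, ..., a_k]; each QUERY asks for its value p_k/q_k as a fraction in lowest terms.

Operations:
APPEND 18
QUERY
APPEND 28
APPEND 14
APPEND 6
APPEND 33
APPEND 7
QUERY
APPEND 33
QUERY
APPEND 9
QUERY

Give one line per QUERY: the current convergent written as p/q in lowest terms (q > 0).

APPEND 18: p_0 = 18·1 + 0 = 18, q_0 = 18·0 + 1 = 1 → 18/1
APPEND 28: p_1 = 28·18 + 1 = 505, q_1 = 28·1 + 0 = 28 → 505/28
APPEND 14: p_2 = 14·505 + 18 = 7088, q_2 = 14·28 + 1 = 393 → 7088/393
APPEND 6: p_3 = 6·7088 + 505 = 43033, q_3 = 6·393 + 28 = 2386 → 43033/2386
APPEND 33: p_4 = 33·43033 + 7088 = 1427177, q_4 = 33·2386 + 393 = 79131 → 1427177/79131
APPEND 7: p_5 = 7·1427177 + 43033 = 10033272, q_5 = 7·79131 + 2386 = 556303 → 10033272/556303
APPEND 33: p_6 = 33·10033272 + 1427177 = 332525153, q_6 = 33·556303 + 79131 = 18437130 → 332525153/18437130
APPEND 9: p_7 = 9·332525153 + 10033272 = 3002759649, q_7 = 9·18437130 + 556303 = 166490473 → 3002759649/166490473

18/1
10033272/556303
332525153/18437130
3002759649/166490473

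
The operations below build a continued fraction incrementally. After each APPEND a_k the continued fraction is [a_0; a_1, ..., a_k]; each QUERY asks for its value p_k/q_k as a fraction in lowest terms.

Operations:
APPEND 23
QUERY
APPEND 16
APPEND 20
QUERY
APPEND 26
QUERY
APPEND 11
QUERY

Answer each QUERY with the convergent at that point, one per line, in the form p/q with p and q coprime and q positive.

APPEND 23: p_0 = 23·1 + 0 = 23, q_0 = 23·0 + 1 = 1 → 23/1
APPEND 16: p_1 = 16·23 + 1 = 369, q_1 = 16·1 + 0 = 16 → 369/16
APPEND 20: p_2 = 20·369 + 23 = 7403, q_2 = 20·16 + 1 = 321 → 7403/321
APPEND 26: p_3 = 26·7403 + 369 = 192847, q_3 = 26·321 + 16 = 8362 → 192847/8362
APPEND 11: p_4 = 11·192847 + 7403 = 2128720, q_4 = 11·8362 + 321 = 92303 → 2128720/92303

23/1
7403/321
192847/8362
2128720/92303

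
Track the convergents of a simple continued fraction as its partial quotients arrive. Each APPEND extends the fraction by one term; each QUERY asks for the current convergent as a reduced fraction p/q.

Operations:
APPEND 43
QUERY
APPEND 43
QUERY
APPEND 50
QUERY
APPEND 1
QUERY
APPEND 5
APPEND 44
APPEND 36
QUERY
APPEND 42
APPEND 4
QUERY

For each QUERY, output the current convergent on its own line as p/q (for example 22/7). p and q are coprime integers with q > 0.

43/1
1850/43
92543/2151
94393/2194
898143328/20875769
151885953412/3530323033

APPEND 43: p_0 = 43·1 + 0 = 43, q_0 = 43·0 + 1 = 1 → 43/1
APPEND 43: p_1 = 43·43 + 1 = 1850, q_1 = 43·1 + 0 = 43 → 1850/43
APPEND 50: p_2 = 50·1850 + 43 = 92543, q_2 = 50·43 + 1 = 2151 → 92543/2151
APPEND 1: p_3 = 1·92543 + 1850 = 94393, q_3 = 1·2151 + 43 = 2194 → 94393/2194
APPEND 5: p_4 = 5·94393 + 92543 = 564508, q_4 = 5·2194 + 2151 = 13121 → 564508/13121
APPEND 44: p_5 = 44·564508 + 94393 = 24932745, q_5 = 44·13121 + 2194 = 579518 → 24932745/579518
APPEND 36: p_6 = 36·24932745 + 564508 = 898143328, q_6 = 36·579518 + 13121 = 20875769 → 898143328/20875769
APPEND 42: p_7 = 42·898143328 + 24932745 = 37746952521, q_7 = 42·20875769 + 579518 = 877361816 → 37746952521/877361816
APPEND 4: p_8 = 4·37746952521 + 898143328 = 151885953412, q_8 = 4·877361816 + 20875769 = 3530323033 → 151885953412/3530323033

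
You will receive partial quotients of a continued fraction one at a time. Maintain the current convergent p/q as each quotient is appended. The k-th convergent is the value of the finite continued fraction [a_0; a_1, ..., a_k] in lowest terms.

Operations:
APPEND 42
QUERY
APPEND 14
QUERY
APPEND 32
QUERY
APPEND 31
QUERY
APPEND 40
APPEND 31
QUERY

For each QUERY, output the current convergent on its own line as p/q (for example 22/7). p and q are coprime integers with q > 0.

APPEND 42: p_0 = 42·1 + 0 = 42, q_0 = 42·0 + 1 = 1 → 42/1
APPEND 14: p_1 = 14·42 + 1 = 589, q_1 = 14·1 + 0 = 14 → 589/14
APPEND 32: p_2 = 32·589 + 42 = 18890, q_2 = 32·14 + 1 = 449 → 18890/449
APPEND 31: p_3 = 31·18890 + 589 = 586179, q_3 = 31·449 + 14 = 13933 → 586179/13933
APPEND 40: p_4 = 40·586179 + 18890 = 23466050, q_4 = 40·13933 + 449 = 557769 → 23466050/557769
APPEND 31: p_5 = 31·23466050 + 586179 = 728033729, q_5 = 31·557769 + 13933 = 17304772 → 728033729/17304772

42/1
589/14
18890/449
586179/13933
728033729/17304772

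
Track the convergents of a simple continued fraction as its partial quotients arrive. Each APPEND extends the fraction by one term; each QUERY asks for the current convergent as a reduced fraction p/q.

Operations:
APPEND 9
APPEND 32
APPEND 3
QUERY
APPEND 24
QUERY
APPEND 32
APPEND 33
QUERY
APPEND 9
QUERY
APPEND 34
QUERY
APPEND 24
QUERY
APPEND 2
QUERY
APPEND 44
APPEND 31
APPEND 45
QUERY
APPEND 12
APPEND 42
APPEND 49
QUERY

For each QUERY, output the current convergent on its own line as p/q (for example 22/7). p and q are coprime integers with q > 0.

876/97
21313/2360
22556749/2497721
203693633/22555106
6948140271/769371325
166959060137/18487466906
340866260545/37744305137
21185783017391857/2345913196267029
525465103547000529897/58185034727146198322

APPEND 9: p_0 = 9·1 + 0 = 9, q_0 = 9·0 + 1 = 1 → 9/1
APPEND 32: p_1 = 32·9 + 1 = 289, q_1 = 32·1 + 0 = 32 → 289/32
APPEND 3: p_2 = 3·289 + 9 = 876, q_2 = 3·32 + 1 = 97 → 876/97
APPEND 24: p_3 = 24·876 + 289 = 21313, q_3 = 24·97 + 32 = 2360 → 21313/2360
APPEND 32: p_4 = 32·21313 + 876 = 682892, q_4 = 32·2360 + 97 = 75617 → 682892/75617
APPEND 33: p_5 = 33·682892 + 21313 = 22556749, q_5 = 33·75617 + 2360 = 2497721 → 22556749/2497721
APPEND 9: p_6 = 9·22556749 + 682892 = 203693633, q_6 = 9·2497721 + 75617 = 22555106 → 203693633/22555106
APPEND 34: p_7 = 34·203693633 + 22556749 = 6948140271, q_7 = 34·22555106 + 2497721 = 769371325 → 6948140271/769371325
APPEND 24: p_8 = 24·6948140271 + 203693633 = 166959060137, q_8 = 24·769371325 + 22555106 = 18487466906 → 166959060137/18487466906
APPEND 2: p_9 = 2·166959060137 + 6948140271 = 340866260545, q_9 = 2·18487466906 + 769371325 = 37744305137 → 340866260545/37744305137
APPEND 44: p_10 = 44·340866260545 + 166959060137 = 15165074524117, q_10 = 44·37744305137 + 18487466906 = 1679236892934 → 15165074524117/1679236892934
APPEND 31: p_11 = 31·15165074524117 + 340866260545 = 470458176508172, q_11 = 31·1679236892934 + 37744305137 = 52094087986091 → 470458176508172/52094087986091
APPEND 45: p_12 = 45·470458176508172 + 15165074524117 = 21185783017391857, q_12 = 45·52094087986091 + 1679236892934 = 2345913196267029 → 21185783017391857/2345913196267029
APPEND 12: p_13 = 12·21185783017391857 + 470458176508172 = 254699854385210456, q_13 = 12·2345913196267029 + 52094087986091 = 28203052443190439 → 254699854385210456/28203052443190439
APPEND 42: p_14 = 42·254699854385210456 + 21185783017391857 = 10718579667196231009, q_14 = 42·28203052443190439 + 2345913196267029 = 1186874115810265467 → 10718579667196231009/1186874115810265467
APPEND 49: p_15 = 49·10718579667196231009 + 254699854385210456 = 525465103547000529897, q_15 = 49·1186874115810265467 + 28203052443190439 = 58185034727146198322 → 525465103547000529897/58185034727146198322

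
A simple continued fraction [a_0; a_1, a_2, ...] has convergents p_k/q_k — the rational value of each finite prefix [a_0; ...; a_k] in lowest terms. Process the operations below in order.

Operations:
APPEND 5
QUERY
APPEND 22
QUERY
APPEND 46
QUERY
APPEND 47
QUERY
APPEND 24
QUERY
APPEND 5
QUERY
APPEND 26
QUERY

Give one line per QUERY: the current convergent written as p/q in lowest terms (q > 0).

5/1
111/22
5111/1013
240328/47633
5772983/1144205
29105243/5768658
762509301/151129313

APPEND 5: p_0 = 5·1 + 0 = 5, q_0 = 5·0 + 1 = 1 → 5/1
APPEND 22: p_1 = 22·5 + 1 = 111, q_1 = 22·1 + 0 = 22 → 111/22
APPEND 46: p_2 = 46·111 + 5 = 5111, q_2 = 46·22 + 1 = 1013 → 5111/1013
APPEND 47: p_3 = 47·5111 + 111 = 240328, q_3 = 47·1013 + 22 = 47633 → 240328/47633
APPEND 24: p_4 = 24·240328 + 5111 = 5772983, q_4 = 24·47633 + 1013 = 1144205 → 5772983/1144205
APPEND 5: p_5 = 5·5772983 + 240328 = 29105243, q_5 = 5·1144205 + 47633 = 5768658 → 29105243/5768658
APPEND 26: p_6 = 26·29105243 + 5772983 = 762509301, q_6 = 26·5768658 + 1144205 = 151129313 → 762509301/151129313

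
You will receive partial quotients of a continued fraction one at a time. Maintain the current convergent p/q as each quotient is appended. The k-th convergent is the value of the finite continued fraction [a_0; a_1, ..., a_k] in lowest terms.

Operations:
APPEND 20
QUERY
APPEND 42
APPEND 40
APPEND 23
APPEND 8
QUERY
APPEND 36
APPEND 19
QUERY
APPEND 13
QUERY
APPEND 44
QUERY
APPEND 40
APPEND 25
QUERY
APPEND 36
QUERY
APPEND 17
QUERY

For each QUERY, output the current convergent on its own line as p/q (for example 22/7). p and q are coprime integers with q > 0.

20/1
6233828/311321
4284897579/213990280
55928861356/2793119901
2465154797243/123111265924
2469018173574143/123304205187449
88983316369420224/4443878630505025
1515185396453717951/75669240923772874

APPEND 20: p_0 = 20·1 + 0 = 20, q_0 = 20·0 + 1 = 1 → 20/1
APPEND 42: p_1 = 42·20 + 1 = 841, q_1 = 42·1 + 0 = 42 → 841/42
APPEND 40: p_2 = 40·841 + 20 = 33660, q_2 = 40·42 + 1 = 1681 → 33660/1681
APPEND 23: p_3 = 23·33660 + 841 = 775021, q_3 = 23·1681 + 42 = 38705 → 775021/38705
APPEND 8: p_4 = 8·775021 + 33660 = 6233828, q_4 = 8·38705 + 1681 = 311321 → 6233828/311321
APPEND 36: p_5 = 36·6233828 + 775021 = 225192829, q_5 = 36·311321 + 38705 = 11246261 → 225192829/11246261
APPEND 19: p_6 = 19·225192829 + 6233828 = 4284897579, q_6 = 19·11246261 + 311321 = 213990280 → 4284897579/213990280
APPEND 13: p_7 = 13·4284897579 + 225192829 = 55928861356, q_7 = 13·213990280 + 11246261 = 2793119901 → 55928861356/2793119901
APPEND 44: p_8 = 44·55928861356 + 4284897579 = 2465154797243, q_8 = 44·2793119901 + 213990280 = 123111265924 → 2465154797243/123111265924
APPEND 40: p_9 = 40·2465154797243 + 55928861356 = 98662120751076, q_9 = 40·123111265924 + 2793119901 = 4927243756861 → 98662120751076/4927243756861
APPEND 25: p_10 = 25·98662120751076 + 2465154797243 = 2469018173574143, q_10 = 25·4927243756861 + 123111265924 = 123304205187449 → 2469018173574143/123304205187449
APPEND 36: p_11 = 36·2469018173574143 + 98662120751076 = 88983316369420224, q_11 = 36·123304205187449 + 4927243756861 = 4443878630505025 → 88983316369420224/4443878630505025
APPEND 17: p_12 = 17·88983316369420224 + 2469018173574143 = 1515185396453717951, q_12 = 17·4443878630505025 + 123304205187449 = 75669240923772874 → 1515185396453717951/75669240923772874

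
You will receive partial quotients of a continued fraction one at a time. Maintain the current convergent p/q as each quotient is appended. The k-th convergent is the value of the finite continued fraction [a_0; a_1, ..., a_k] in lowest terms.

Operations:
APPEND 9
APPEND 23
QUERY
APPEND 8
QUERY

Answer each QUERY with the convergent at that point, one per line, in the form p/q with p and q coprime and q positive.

APPEND 9: p_0 = 9·1 + 0 = 9, q_0 = 9·0 + 1 = 1 → 9/1
APPEND 23: p_1 = 23·9 + 1 = 208, q_1 = 23·1 + 0 = 23 → 208/23
APPEND 8: p_2 = 8·208 + 9 = 1673, q_2 = 8·23 + 1 = 185 → 1673/185

208/23
1673/185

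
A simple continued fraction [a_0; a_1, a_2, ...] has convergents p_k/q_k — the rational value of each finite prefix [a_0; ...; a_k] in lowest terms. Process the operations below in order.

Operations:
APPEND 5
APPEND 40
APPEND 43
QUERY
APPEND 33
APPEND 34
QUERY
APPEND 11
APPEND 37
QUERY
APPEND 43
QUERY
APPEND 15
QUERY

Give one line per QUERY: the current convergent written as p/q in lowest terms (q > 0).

8648/1721
9718538/1934043
3975730149/791192365
171063585910/34042603001
2569929518799/511430237380

APPEND 5: p_0 = 5·1 + 0 = 5, q_0 = 5·0 + 1 = 1 → 5/1
APPEND 40: p_1 = 40·5 + 1 = 201, q_1 = 40·1 + 0 = 40 → 201/40
APPEND 43: p_2 = 43·201 + 5 = 8648, q_2 = 43·40 + 1 = 1721 → 8648/1721
APPEND 33: p_3 = 33·8648 + 201 = 285585, q_3 = 33·1721 + 40 = 56833 → 285585/56833
APPEND 34: p_4 = 34·285585 + 8648 = 9718538, q_4 = 34·56833 + 1721 = 1934043 → 9718538/1934043
APPEND 11: p_5 = 11·9718538 + 285585 = 107189503, q_5 = 11·1934043 + 56833 = 21331306 → 107189503/21331306
APPEND 37: p_6 = 37·107189503 + 9718538 = 3975730149, q_6 = 37·21331306 + 1934043 = 791192365 → 3975730149/791192365
APPEND 43: p_7 = 43·3975730149 + 107189503 = 171063585910, q_7 = 43·791192365 + 21331306 = 34042603001 → 171063585910/34042603001
APPEND 15: p_8 = 15·171063585910 + 3975730149 = 2569929518799, q_8 = 15·34042603001 + 791192365 = 511430237380 → 2569929518799/511430237380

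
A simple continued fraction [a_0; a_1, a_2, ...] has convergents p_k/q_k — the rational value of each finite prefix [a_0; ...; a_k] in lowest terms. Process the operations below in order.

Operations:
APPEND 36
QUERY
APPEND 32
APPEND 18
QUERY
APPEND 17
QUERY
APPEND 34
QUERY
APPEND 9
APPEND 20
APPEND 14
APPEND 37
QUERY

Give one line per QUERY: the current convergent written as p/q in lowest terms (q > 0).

APPEND 36: p_0 = 36·1 + 0 = 36, q_0 = 36·0 + 1 = 1 → 36/1
APPEND 32: p_1 = 32·36 + 1 = 1153, q_1 = 32·1 + 0 = 32 → 1153/32
APPEND 18: p_2 = 18·1153 + 36 = 20790, q_2 = 18·32 + 1 = 577 → 20790/577
APPEND 17: p_3 = 17·20790 + 1153 = 354583, q_3 = 17·577 + 32 = 9841 → 354583/9841
APPEND 34: p_4 = 34·354583 + 20790 = 12076612, q_4 = 34·9841 + 577 = 335171 → 12076612/335171
APPEND 9: p_5 = 9·12076612 + 354583 = 109044091, q_5 = 9·335171 + 9841 = 3026380 → 109044091/3026380
APPEND 20: p_6 = 20·109044091 + 12076612 = 2192958432, q_6 = 20·3026380 + 335171 = 60862771 → 2192958432/60862771
APPEND 14: p_7 = 14·2192958432 + 109044091 = 30810462139, q_7 = 14·60862771 + 3026380 = 855105174 → 30810462139/855105174
APPEND 37: p_8 = 37·30810462139 + 2192958432 = 1142180057575, q_8 = 37·855105174 + 60862771 = 31699754209 → 1142180057575/31699754209

36/1
20790/577
354583/9841
12076612/335171
1142180057575/31699754209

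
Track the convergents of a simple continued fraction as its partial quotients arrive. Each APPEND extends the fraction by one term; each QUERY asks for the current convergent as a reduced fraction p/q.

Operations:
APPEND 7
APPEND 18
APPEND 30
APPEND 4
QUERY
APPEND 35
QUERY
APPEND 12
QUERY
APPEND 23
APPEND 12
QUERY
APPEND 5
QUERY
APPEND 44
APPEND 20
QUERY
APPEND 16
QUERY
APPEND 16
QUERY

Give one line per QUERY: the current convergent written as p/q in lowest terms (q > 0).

15395/2182
542642/76911
6527099/925114
1814518127/257179510
9223256554/1307252083
8161979386614/1156832675323
130999307992327/18567099076330
2104150907263846/298230417896603

APPEND 7: p_0 = 7·1 + 0 = 7, q_0 = 7·0 + 1 = 1 → 7/1
APPEND 18: p_1 = 18·7 + 1 = 127, q_1 = 18·1 + 0 = 18 → 127/18
APPEND 30: p_2 = 30·127 + 7 = 3817, q_2 = 30·18 + 1 = 541 → 3817/541
APPEND 4: p_3 = 4·3817 + 127 = 15395, q_3 = 4·541 + 18 = 2182 → 15395/2182
APPEND 35: p_4 = 35·15395 + 3817 = 542642, q_4 = 35·2182 + 541 = 76911 → 542642/76911
APPEND 12: p_5 = 12·542642 + 15395 = 6527099, q_5 = 12·76911 + 2182 = 925114 → 6527099/925114
APPEND 23: p_6 = 23·6527099 + 542642 = 150665919, q_6 = 23·925114 + 76911 = 21354533 → 150665919/21354533
APPEND 12: p_7 = 12·150665919 + 6527099 = 1814518127, q_7 = 12·21354533 + 925114 = 257179510 → 1814518127/257179510
APPEND 5: p_8 = 5·1814518127 + 150665919 = 9223256554, q_8 = 5·257179510 + 21354533 = 1307252083 → 9223256554/1307252083
APPEND 44: p_9 = 44·9223256554 + 1814518127 = 407637806503, q_9 = 44·1307252083 + 257179510 = 57776271162 → 407637806503/57776271162
APPEND 20: p_10 = 20·407637806503 + 9223256554 = 8161979386614, q_10 = 20·57776271162 + 1307252083 = 1156832675323 → 8161979386614/1156832675323
APPEND 16: p_11 = 16·8161979386614 + 407637806503 = 130999307992327, q_11 = 16·1156832675323 + 57776271162 = 18567099076330 → 130999307992327/18567099076330
APPEND 16: p_12 = 16·130999307992327 + 8161979386614 = 2104150907263846, q_12 = 16·18567099076330 + 1156832675323 = 298230417896603 → 2104150907263846/298230417896603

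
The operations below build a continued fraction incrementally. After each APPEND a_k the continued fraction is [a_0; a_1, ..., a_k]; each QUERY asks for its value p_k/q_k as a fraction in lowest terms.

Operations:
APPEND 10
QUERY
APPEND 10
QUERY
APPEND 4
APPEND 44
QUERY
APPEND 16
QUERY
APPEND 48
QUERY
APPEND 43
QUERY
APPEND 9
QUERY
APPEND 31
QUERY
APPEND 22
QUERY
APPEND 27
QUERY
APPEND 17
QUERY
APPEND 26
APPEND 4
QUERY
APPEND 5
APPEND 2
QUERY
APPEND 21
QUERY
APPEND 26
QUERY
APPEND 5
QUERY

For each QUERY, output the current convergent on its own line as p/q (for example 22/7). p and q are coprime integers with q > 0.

APPEND 10: p_0 = 10·1 + 0 = 10, q_0 = 10·0 + 1 = 1 → 10/1
APPEND 10: p_1 = 10·10 + 1 = 101, q_1 = 10·1 + 0 = 10 → 101/10
APPEND 4: p_2 = 4·101 + 10 = 414, q_2 = 4·10 + 1 = 41 → 414/41
APPEND 44: p_3 = 44·414 + 101 = 18317, q_3 = 44·41 + 10 = 1814 → 18317/1814
APPEND 16: p_4 = 16·18317 + 414 = 293486, q_4 = 16·1814 + 41 = 29065 → 293486/29065
APPEND 48: p_5 = 48·293486 + 18317 = 14105645, q_5 = 48·29065 + 1814 = 1396934 → 14105645/1396934
APPEND 43: p_6 = 43·14105645 + 293486 = 606836221, q_6 = 43·1396934 + 29065 = 60097227 → 606836221/60097227
APPEND 9: p_7 = 9·606836221 + 14105645 = 5475631634, q_7 = 9·60097227 + 1396934 = 542271977 → 5475631634/542271977
APPEND 31: p_8 = 31·5475631634 + 606836221 = 170351416875, q_8 = 31·542271977 + 60097227 = 16870528514 → 170351416875/16870528514
APPEND 22: p_9 = 22·170351416875 + 5475631634 = 3753206802884, q_9 = 22·16870528514 + 542271977 = 371693899285 → 3753206802884/371693899285
APPEND 27: p_10 = 27·3753206802884 + 170351416875 = 101506935094743, q_10 = 27·371693899285 + 16870528514 = 10052605809209 → 101506935094743/10052605809209
APPEND 17: p_11 = 17·101506935094743 + 3753206802884 = 1729371103413515, q_11 = 17·10052605809209 + 371693899285 = 171265992655838 → 1729371103413515/171265992655838
APPEND 26: p_12 = 26·1729371103413515 + 101506935094743 = 45065155623846133, q_12 = 26·171265992655838 + 10052605809209 = 4462968414860997 → 45065155623846133/4462968414860997
APPEND 4: p_13 = 4·45065155623846133 + 1729371103413515 = 181989993598798047, q_13 = 4·4462968414860997 + 171265992655838 = 18023139652099826 → 181989993598798047/18023139652099826
APPEND 5: p_14 = 5·181989993598798047 + 45065155623846133 = 955015123617836368, q_14 = 5·18023139652099826 + 4462968414860997 = 94578666675360127 → 955015123617836368/94578666675360127
APPEND 2: p_15 = 2·955015123617836368 + 181989993598798047 = 2092020240834470783, q_15 = 2·94578666675360127 + 18023139652099826 = 207180473002820080 → 2092020240834470783/207180473002820080
APPEND 21: p_16 = 21·2092020240834470783 + 955015123617836368 = 44887440181141722811, q_16 = 21·207180473002820080 + 94578666675360127 = 4445368599734581807 → 44887440181141722811/4445368599734581807
APPEND 26: p_17 = 26·44887440181141722811 + 2092020240834470783 = 1169165464950519263869, q_17 = 26·4445368599734581807 + 207180473002820080 = 115786764066101947062 → 1169165464950519263869/115786764066101947062
APPEND 5: p_18 = 5·1169165464950519263869 + 44887440181141722811 = 5890714764933738042156, q_18 = 5·115786764066101947062 + 4445368599734581807 = 583379188930244317117 → 5890714764933738042156/583379188930244317117

10/1
101/10
18317/1814
293486/29065
14105645/1396934
606836221/60097227
5475631634/542271977
170351416875/16870528514
3753206802884/371693899285
101506935094743/10052605809209
1729371103413515/171265992655838
181989993598798047/18023139652099826
2092020240834470783/207180473002820080
44887440181141722811/4445368599734581807
1169165464950519263869/115786764066101947062
5890714764933738042156/583379188930244317117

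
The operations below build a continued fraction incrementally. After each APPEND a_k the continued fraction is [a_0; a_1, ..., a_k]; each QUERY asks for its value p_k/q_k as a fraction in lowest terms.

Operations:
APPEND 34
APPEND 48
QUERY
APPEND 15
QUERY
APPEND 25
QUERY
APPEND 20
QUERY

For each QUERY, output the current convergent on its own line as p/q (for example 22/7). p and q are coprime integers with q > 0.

APPEND 34: p_0 = 34·1 + 0 = 34, q_0 = 34·0 + 1 = 1 → 34/1
APPEND 48: p_1 = 48·34 + 1 = 1633, q_1 = 48·1 + 0 = 48 → 1633/48
APPEND 15: p_2 = 15·1633 + 34 = 24529, q_2 = 15·48 + 1 = 721 → 24529/721
APPEND 25: p_3 = 25·24529 + 1633 = 614858, q_3 = 25·721 + 48 = 18073 → 614858/18073
APPEND 20: p_4 = 20·614858 + 24529 = 12321689, q_4 = 20·18073 + 721 = 362181 → 12321689/362181

1633/48
24529/721
614858/18073
12321689/362181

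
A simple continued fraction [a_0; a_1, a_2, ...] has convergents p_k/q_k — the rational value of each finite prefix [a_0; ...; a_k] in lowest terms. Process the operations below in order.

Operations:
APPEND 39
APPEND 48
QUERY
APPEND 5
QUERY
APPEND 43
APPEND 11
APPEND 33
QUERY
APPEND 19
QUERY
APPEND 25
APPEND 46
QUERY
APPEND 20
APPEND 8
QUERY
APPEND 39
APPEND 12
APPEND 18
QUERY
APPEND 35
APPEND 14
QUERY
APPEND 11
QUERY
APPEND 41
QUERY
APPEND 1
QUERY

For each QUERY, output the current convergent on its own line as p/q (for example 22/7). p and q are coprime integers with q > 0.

APPEND 39: p_0 = 39·1 + 0 = 39, q_0 = 39·0 + 1 = 1 → 39/1
APPEND 48: p_1 = 48·39 + 1 = 1873, q_1 = 48·1 + 0 = 48 → 1873/48
APPEND 5: p_2 = 5·1873 + 39 = 9404, q_2 = 5·48 + 1 = 241 → 9404/241
APPEND 43: p_3 = 43·9404 + 1873 = 406245, q_3 = 43·241 + 48 = 10411 → 406245/10411
APPEND 11: p_4 = 11·406245 + 9404 = 4478099, q_4 = 11·10411 + 241 = 114762 → 4478099/114762
APPEND 33: p_5 = 33·4478099 + 406245 = 148183512, q_5 = 33·114762 + 10411 = 3797557 → 148183512/3797557
APPEND 19: p_6 = 19·148183512 + 4478099 = 2819964827, q_6 = 19·3797557 + 114762 = 72268345 → 2819964827/72268345
APPEND 25: p_7 = 25·2819964827 + 148183512 = 70647304187, q_7 = 25·72268345 + 3797557 = 1810506182 → 70647304187/1810506182
APPEND 46: p_8 = 46·70647304187 + 2819964827 = 3252595957429, q_8 = 46·1810506182 + 72268345 = 83355552717 → 3252595957429/83355552717
APPEND 20: p_9 = 20·3252595957429 + 70647304187 = 65122566452767, q_9 = 20·83355552717 + 1810506182 = 1668921560522 → 65122566452767/1668921560522
APPEND 8: p_10 = 8·65122566452767 + 3252595957429 = 524233127579565, q_10 = 8·1668921560522 + 83355552717 = 13434728036893 → 524233127579565/13434728036893
APPEND 39: p_11 = 39·524233127579565 + 65122566452767 = 20510214542055802, q_11 = 39·13434728036893 + 1668921560522 = 525623314999349 → 20510214542055802/525623314999349
APPEND 12: p_12 = 12·20510214542055802 + 524233127579565 = 246646807632249189, q_12 = 12·525623314999349 + 13434728036893 = 6320914508029081 → 246646807632249189/6320914508029081
APPEND 18: p_13 = 18·246646807632249189 + 20510214542055802 = 4460152751922541204, q_13 = 18·6320914508029081 + 525623314999349 = 114302084459522807 → 4460152751922541204/114302084459522807
APPEND 35: p_14 = 35·4460152751922541204 + 246646807632249189 = 156351993124921191329, q_14 = 35·114302084459522807 + 6320914508029081 = 4006893870591327326 → 156351993124921191329/4006893870591327326
APPEND 14: p_15 = 14·156351993124921191329 + 4460152751922541204 = 2193388056500819219810, q_15 = 14·4006893870591327326 + 114302084459522807 = 56210816272738105371 → 2193388056500819219810/56210816272738105371
APPEND 11: p_16 = 11·2193388056500819219810 + 156351993124921191329 = 24283620614633932609239, q_16 = 11·56210816272738105371 + 4006893870591327326 = 622325872870710486407 → 24283620614633932609239/622325872870710486407
APPEND 41: p_17 = 41·24283620614633932609239 + 2193388056500819219810 = 997821833256492056198609, q_17 = 41·622325872870710486407 + 56210816272738105371 = 25571571603971868048058 → 997821833256492056198609/25571571603971868048058
APPEND 1: p_18 = 1·997821833256492056198609 + 24283620614633932609239 = 1022105453871125988807848, q_18 = 1·25571571603971868048058 + 622325872870710486407 = 26193897476842578534465 → 1022105453871125988807848/26193897476842578534465

1873/48
9404/241
148183512/3797557
2819964827/72268345
3252595957429/83355552717
524233127579565/13434728036893
4460152751922541204/114302084459522807
2193388056500819219810/56210816272738105371
24283620614633932609239/622325872870710486407
997821833256492056198609/25571571603971868048058
1022105453871125988807848/26193897476842578534465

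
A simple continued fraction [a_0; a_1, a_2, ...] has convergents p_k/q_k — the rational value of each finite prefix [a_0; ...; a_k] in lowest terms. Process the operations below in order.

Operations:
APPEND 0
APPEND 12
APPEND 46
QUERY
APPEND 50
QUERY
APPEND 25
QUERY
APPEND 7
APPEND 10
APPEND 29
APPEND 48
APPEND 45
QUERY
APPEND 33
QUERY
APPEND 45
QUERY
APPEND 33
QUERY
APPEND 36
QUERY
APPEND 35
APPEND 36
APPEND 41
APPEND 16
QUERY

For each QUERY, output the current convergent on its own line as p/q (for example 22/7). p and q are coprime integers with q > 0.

46/553
2301/27662
57571/692103
258664944392/3109600041825
8541688616783/102685871649278
384634652699627/4623973824259335
12701485227704474/152693822072207333
457638102850060691/5501601568423723323
379699538624875074575199/4564645216862103315687395

APPEND 0: p_0 = 0·1 + 0 = 0, q_0 = 0·0 + 1 = 1 → 0/1
APPEND 12: p_1 = 12·0 + 1 = 1, q_1 = 12·1 + 0 = 12 → 1/12
APPEND 46: p_2 = 46·1 + 0 = 46, q_2 = 46·12 + 1 = 553 → 46/553
APPEND 50: p_3 = 50·46 + 1 = 2301, q_3 = 50·553 + 12 = 27662 → 2301/27662
APPEND 25: p_4 = 25·2301 + 46 = 57571, q_4 = 25·27662 + 553 = 692103 → 57571/692103
APPEND 7: p_5 = 7·57571 + 2301 = 405298, q_5 = 7·692103 + 27662 = 4872383 → 405298/4872383
APPEND 10: p_6 = 10·405298 + 57571 = 4110551, q_6 = 10·4872383 + 692103 = 49415933 → 4110551/49415933
APPEND 29: p_7 = 29·4110551 + 405298 = 119611277, q_7 = 29·49415933 + 4872383 = 1437934440 → 119611277/1437934440
APPEND 48: p_8 = 48·119611277 + 4110551 = 5745451847, q_8 = 48·1437934440 + 49415933 = 69070269053 → 5745451847/69070269053
APPEND 45: p_9 = 45·5745451847 + 119611277 = 258664944392, q_9 = 45·69070269053 + 1437934440 = 3109600041825 → 258664944392/3109600041825
APPEND 33: p_10 = 33·258664944392 + 5745451847 = 8541688616783, q_10 = 33·3109600041825 + 69070269053 = 102685871649278 → 8541688616783/102685871649278
APPEND 45: p_11 = 45·8541688616783 + 258664944392 = 384634652699627, q_11 = 45·102685871649278 + 3109600041825 = 4623973824259335 → 384634652699627/4623973824259335
APPEND 33: p_12 = 33·384634652699627 + 8541688616783 = 12701485227704474, q_12 = 33·4623973824259335 + 102685871649278 = 152693822072207333 → 12701485227704474/152693822072207333
APPEND 36: p_13 = 36·12701485227704474 + 384634652699627 = 457638102850060691, q_13 = 36·152693822072207333 + 4623973824259335 = 5501601568423723323 → 457638102850060691/5501601568423723323
APPEND 35: p_14 = 35·457638102850060691 + 12701485227704474 = 16030035084979828659, q_14 = 35·5501601568423723323 + 152693822072207333 = 192708748716902523638 → 16030035084979828659/192708748716902523638
APPEND 36: p_15 = 36·16030035084979828659 + 457638102850060691 = 577538901162123892415, q_15 = 36·192708748716902523638 + 5501601568423723323 = 6943016555376914574291 → 577538901162123892415/6943016555376914574291
APPEND 41: p_16 = 41·577538901162123892415 + 16030035084979828659 = 23695124982732059417674, q_16 = 41·6943016555376914574291 + 192708748716902523638 = 284856387519170400069569 → 23695124982732059417674/284856387519170400069569
APPEND 16: p_17 = 16·23695124982732059417674 + 577538901162123892415 = 379699538624875074575199, q_17 = 16·284856387519170400069569 + 6943016555376914574291 = 4564645216862103315687395 → 379699538624875074575199/4564645216862103315687395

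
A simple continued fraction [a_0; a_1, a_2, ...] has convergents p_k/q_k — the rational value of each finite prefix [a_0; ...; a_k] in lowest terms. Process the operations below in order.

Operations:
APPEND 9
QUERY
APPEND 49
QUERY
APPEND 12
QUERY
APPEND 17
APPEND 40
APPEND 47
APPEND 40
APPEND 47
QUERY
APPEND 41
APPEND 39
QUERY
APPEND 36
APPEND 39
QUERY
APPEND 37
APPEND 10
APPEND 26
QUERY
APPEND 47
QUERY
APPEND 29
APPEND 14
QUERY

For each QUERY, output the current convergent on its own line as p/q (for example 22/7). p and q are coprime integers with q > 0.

9/1
442/49
5313/589
321774697385/35671991948
515106378479327/57104771552291
724239246367236377/80289273130529198
7017652007203105366441/777977970080393531227
330098522669240501728094/36594772486460783576257
134448345854481727678464432/14904964093570664424973777

APPEND 9: p_0 = 9·1 + 0 = 9, q_0 = 9·0 + 1 = 1 → 9/1
APPEND 49: p_1 = 49·9 + 1 = 442, q_1 = 49·1 + 0 = 49 → 442/49
APPEND 12: p_2 = 12·442 + 9 = 5313, q_2 = 12·49 + 1 = 589 → 5313/589
APPEND 17: p_3 = 17·5313 + 442 = 90763, q_3 = 17·589 + 49 = 10062 → 90763/10062
APPEND 40: p_4 = 40·90763 + 5313 = 3635833, q_4 = 40·10062 + 589 = 403069 → 3635833/403069
APPEND 47: p_5 = 47·3635833 + 90763 = 170974914, q_5 = 47·403069 + 10062 = 18954305 → 170974914/18954305
APPEND 40: p_6 = 40·170974914 + 3635833 = 6842632393, q_6 = 40·18954305 + 403069 = 758575269 → 6842632393/758575269
APPEND 47: p_7 = 47·6842632393 + 170974914 = 321774697385, q_7 = 47·758575269 + 18954305 = 35671991948 → 321774697385/35671991948
APPEND 41: p_8 = 41·321774697385 + 6842632393 = 13199605225178, q_8 = 41·35671991948 + 758575269 = 1463310245137 → 13199605225178/1463310245137
APPEND 39: p_9 = 39·13199605225178 + 321774697385 = 515106378479327, q_9 = 39·1463310245137 + 35671991948 = 57104771552291 → 515106378479327/57104771552291
APPEND 36: p_10 = 36·515106378479327 + 13199605225178 = 18557029230480950, q_10 = 36·57104771552291 + 1463310245137 = 2057235086127613 → 18557029230480950/2057235086127613
APPEND 39: p_11 = 39·18557029230480950 + 515106378479327 = 724239246367236377, q_11 = 39·2057235086127613 + 57104771552291 = 80289273130529198 → 724239246367236377/80289273130529198
APPEND 37: p_12 = 37·724239246367236377 + 18557029230480950 = 26815409144818226899, q_12 = 37·80289273130529198 + 2057235086127613 = 2972760340915707939 → 26815409144818226899/2972760340915707939
APPEND 10: p_13 = 10·26815409144818226899 + 724239246367236377 = 268878330694549505367, q_13 = 10·2972760340915707939 + 80289273130529198 = 29807892682287608588 → 268878330694549505367/29807892682287608588
APPEND 26: p_14 = 26·268878330694549505367 + 26815409144818226899 = 7017652007203105366441, q_14 = 26·29807892682287608588 + 2972760340915707939 = 777977970080393531227 → 7017652007203105366441/777977970080393531227
APPEND 47: p_15 = 47·7017652007203105366441 + 268878330694549505367 = 330098522669240501728094, q_15 = 47·777977970080393531227 + 29807892682287608588 = 36594772486460783576257 → 330098522669240501728094/36594772486460783576257
APPEND 29: p_16 = 29·330098522669240501728094 + 7017652007203105366441 = 9579874809415177655481167, q_16 = 29·36594772486460783576257 + 777977970080393531227 = 1062026380077443117242680 → 9579874809415177655481167/1062026380077443117242680
APPEND 14: p_17 = 14·9579874809415177655481167 + 330098522669240501728094 = 134448345854481727678464432, q_17 = 14·1062026380077443117242680 + 36594772486460783576257 = 14904964093570664424973777 → 134448345854481727678464432/14904964093570664424973777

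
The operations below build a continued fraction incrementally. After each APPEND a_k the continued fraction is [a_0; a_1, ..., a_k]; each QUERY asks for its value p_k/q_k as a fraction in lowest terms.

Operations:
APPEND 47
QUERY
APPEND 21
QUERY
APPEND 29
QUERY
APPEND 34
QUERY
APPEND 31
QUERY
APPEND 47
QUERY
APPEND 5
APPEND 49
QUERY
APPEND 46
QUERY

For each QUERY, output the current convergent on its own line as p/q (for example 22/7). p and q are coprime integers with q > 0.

47/1
988/21
28699/610
976754/20761
30308073/644201
1425456185/30298208
352147317087/7484925017
16205934175000/344458686023

APPEND 47: p_0 = 47·1 + 0 = 47, q_0 = 47·0 + 1 = 1 → 47/1
APPEND 21: p_1 = 21·47 + 1 = 988, q_1 = 21·1 + 0 = 21 → 988/21
APPEND 29: p_2 = 29·988 + 47 = 28699, q_2 = 29·21 + 1 = 610 → 28699/610
APPEND 34: p_3 = 34·28699 + 988 = 976754, q_3 = 34·610 + 21 = 20761 → 976754/20761
APPEND 31: p_4 = 31·976754 + 28699 = 30308073, q_4 = 31·20761 + 610 = 644201 → 30308073/644201
APPEND 47: p_5 = 47·30308073 + 976754 = 1425456185, q_5 = 47·644201 + 20761 = 30298208 → 1425456185/30298208
APPEND 5: p_6 = 5·1425456185 + 30308073 = 7157588998, q_6 = 5·30298208 + 644201 = 152135241 → 7157588998/152135241
APPEND 49: p_7 = 49·7157588998 + 1425456185 = 352147317087, q_7 = 49·152135241 + 30298208 = 7484925017 → 352147317087/7484925017
APPEND 46: p_8 = 46·352147317087 + 7157588998 = 16205934175000, q_8 = 46·7484925017 + 152135241 = 344458686023 → 16205934175000/344458686023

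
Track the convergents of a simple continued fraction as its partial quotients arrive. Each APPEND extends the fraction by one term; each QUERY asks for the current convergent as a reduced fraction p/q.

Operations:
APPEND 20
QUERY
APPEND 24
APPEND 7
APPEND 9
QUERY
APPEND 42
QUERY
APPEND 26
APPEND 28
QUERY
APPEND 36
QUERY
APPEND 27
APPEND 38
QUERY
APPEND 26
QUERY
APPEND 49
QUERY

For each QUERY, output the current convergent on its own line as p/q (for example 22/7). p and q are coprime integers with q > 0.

20/1
30964/1545
1303875/65059
951391867/47471271
34284038926/1710658835
35245860867948/1758650531843
917319003009517/45771149087734
44983877008334281/2244544955830809

APPEND 20: p_0 = 20·1 + 0 = 20, q_0 = 20·0 + 1 = 1 → 20/1
APPEND 24: p_1 = 24·20 + 1 = 481, q_1 = 24·1 + 0 = 24 → 481/24
APPEND 7: p_2 = 7·481 + 20 = 3387, q_2 = 7·24 + 1 = 169 → 3387/169
APPEND 9: p_3 = 9·3387 + 481 = 30964, q_3 = 9·169 + 24 = 1545 → 30964/1545
APPEND 42: p_4 = 42·30964 + 3387 = 1303875, q_4 = 42·1545 + 169 = 65059 → 1303875/65059
APPEND 26: p_5 = 26·1303875 + 30964 = 33931714, q_5 = 26·65059 + 1545 = 1693079 → 33931714/1693079
APPEND 28: p_6 = 28·33931714 + 1303875 = 951391867, q_6 = 28·1693079 + 65059 = 47471271 → 951391867/47471271
APPEND 36: p_7 = 36·951391867 + 33931714 = 34284038926, q_7 = 36·47471271 + 1693079 = 1710658835 → 34284038926/1710658835
APPEND 27: p_8 = 27·34284038926 + 951391867 = 926620442869, q_8 = 27·1710658835 + 47471271 = 46235259816 → 926620442869/46235259816
APPEND 38: p_9 = 38·926620442869 + 34284038926 = 35245860867948, q_9 = 38·46235259816 + 1710658835 = 1758650531843 → 35245860867948/1758650531843
APPEND 26: p_10 = 26·35245860867948 + 926620442869 = 917319003009517, q_10 = 26·1758650531843 + 46235259816 = 45771149087734 → 917319003009517/45771149087734
APPEND 49: p_11 = 49·917319003009517 + 35245860867948 = 44983877008334281, q_11 = 49·45771149087734 + 1758650531843 = 2244544955830809 → 44983877008334281/2244544955830809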